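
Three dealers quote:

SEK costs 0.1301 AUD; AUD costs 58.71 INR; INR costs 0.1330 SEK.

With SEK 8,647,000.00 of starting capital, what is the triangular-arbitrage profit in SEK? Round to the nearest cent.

Profit: SEK 137,286.20

Profitable loop is SEK → AUD → INR → SEK:
SEK 8,647,000.00 × 0.1301 = AUD 1,124,974.70
AUD 1,124,974.70 × 58.71 = INR 66,047,264.64
INR 66,047,264.64 × 0.1330 = SEK 8,784,286.20
Profit = SEK 8,784,286.20 − SEK 8,647,000.00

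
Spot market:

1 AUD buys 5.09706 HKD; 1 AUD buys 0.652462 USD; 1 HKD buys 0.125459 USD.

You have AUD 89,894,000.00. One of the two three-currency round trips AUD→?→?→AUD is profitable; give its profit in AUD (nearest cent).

Profitable loop is AUD → USD → HKD → AUD:
AUD 89,894,000.00 × 0.652462 = USD 58,652,419.03
USD 58,652,419.03 ÷ 0.125459 = HKD 467,502,682.37
HKD 467,502,682.37 ÷ 5.09706 = AUD 91,720,066.54
Profit = AUD 91,720,066.54 − AUD 89,894,000.00

Profit: AUD 1,826,066.54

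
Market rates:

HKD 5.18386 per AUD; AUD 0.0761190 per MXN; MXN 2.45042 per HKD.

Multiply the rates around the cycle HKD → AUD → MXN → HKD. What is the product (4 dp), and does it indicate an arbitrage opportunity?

1.0342 (arbitrage exists)

Around HKD → AUD → MXN → HKD: 1 ÷ 5.18386 ÷ 0.0761190 ÷ 2.45042 = 1.034220
Product > 1; profitable direction is HKD → AUD → MXN → HKD.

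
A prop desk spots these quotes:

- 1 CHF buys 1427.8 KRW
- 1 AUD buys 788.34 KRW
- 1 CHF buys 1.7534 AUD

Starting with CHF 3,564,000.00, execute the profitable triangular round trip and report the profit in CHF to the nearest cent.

Profit: CHF 117,378.81

Profitable loop is CHF → KRW → AUD → CHF:
CHF 3,564,000.00 × 1427.8 = KRW 5,088,679,200
KRW 5,088,679,200 ÷ 788.34 = AUD 6,454,929.60
AUD 6,454,929.60 ÷ 1.7534 = CHF 3,681,378.81
Profit = CHF 3,681,378.81 − CHF 3,564,000.00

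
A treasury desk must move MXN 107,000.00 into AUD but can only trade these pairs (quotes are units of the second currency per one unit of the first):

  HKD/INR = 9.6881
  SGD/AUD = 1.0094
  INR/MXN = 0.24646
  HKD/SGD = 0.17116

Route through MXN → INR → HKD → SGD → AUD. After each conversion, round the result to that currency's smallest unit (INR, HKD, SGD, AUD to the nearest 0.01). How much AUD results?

MXN 107,000.00 ÷ 0.24646 = INR 434,147.53
INR 434,147.53 ÷ 9.6881 = HKD 44,812.45
HKD 44,812.45 × 0.17116 = SGD 7,670.10
SGD 7,670.10 × 1.0094 = AUD 7,742.20

AUD 7,742.20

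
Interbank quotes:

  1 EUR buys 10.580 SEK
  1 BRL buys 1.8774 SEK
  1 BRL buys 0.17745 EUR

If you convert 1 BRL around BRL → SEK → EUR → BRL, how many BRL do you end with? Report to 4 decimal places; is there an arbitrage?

1.0000 (no arbitrage)

Around BRL → SEK → EUR → BRL: 1 × 1.8774 ÷ 10.580 ÷ 0.17745 = 0.999989
Product ≈ 1 (deviation 0.001%, within rounding noise).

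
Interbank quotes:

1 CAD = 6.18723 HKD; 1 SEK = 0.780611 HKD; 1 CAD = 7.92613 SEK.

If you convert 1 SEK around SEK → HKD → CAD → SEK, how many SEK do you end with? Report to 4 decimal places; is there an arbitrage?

1.0000 (no arbitrage)

Around SEK → HKD → CAD → SEK: 1 × 0.780611 ÷ 6.18723 × 7.92613 = 0.999999
Product ≈ 1 (deviation 0.000%, within rounding noise).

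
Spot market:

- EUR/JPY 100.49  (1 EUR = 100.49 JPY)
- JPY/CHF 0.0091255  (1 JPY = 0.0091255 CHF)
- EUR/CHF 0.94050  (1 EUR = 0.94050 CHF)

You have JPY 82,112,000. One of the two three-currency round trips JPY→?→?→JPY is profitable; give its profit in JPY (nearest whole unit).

Profit: JPY 2,102,314

Profitable loop is JPY → EUR → CHF → JPY:
JPY 82,112,000 ÷ 100.49 = EUR 817,116.13
EUR 817,116.13 × 0.94050 = CHF 768,497.72
CHF 768,497.72 ÷ 0.0091255 = JPY 84,214,314
Profit = JPY 84,214,314 − JPY 82,112,000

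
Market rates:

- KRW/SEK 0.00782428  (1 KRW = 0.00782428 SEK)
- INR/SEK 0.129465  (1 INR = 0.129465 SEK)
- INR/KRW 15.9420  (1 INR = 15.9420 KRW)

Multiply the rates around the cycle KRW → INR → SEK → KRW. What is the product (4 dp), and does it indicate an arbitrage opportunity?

1.0379 (arbitrage exists)

Around KRW → INR → SEK → KRW: 1 ÷ 15.9420 × 0.129465 ÷ 0.00782428 = 1.037923
Product > 1; profitable direction is KRW → INR → SEK → KRW.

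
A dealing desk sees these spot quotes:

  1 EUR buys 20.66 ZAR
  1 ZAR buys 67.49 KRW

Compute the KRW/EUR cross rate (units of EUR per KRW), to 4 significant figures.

1 KRW ÷ 67.49 = 0.014817 ZAR
0.014817 ZAR ÷ 20.66 = 0.000717183 EUR

KRW/EUR = 0.0007172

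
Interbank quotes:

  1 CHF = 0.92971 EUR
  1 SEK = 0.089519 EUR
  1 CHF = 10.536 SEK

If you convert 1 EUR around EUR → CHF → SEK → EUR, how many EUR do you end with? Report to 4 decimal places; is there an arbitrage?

Around EUR → CHF → SEK → EUR: 1 ÷ 0.92971 × 10.536 × 0.089519 = 1.014480
Product > 1; profitable direction is EUR → CHF → SEK → EUR.

1.0145 (arbitrage exists)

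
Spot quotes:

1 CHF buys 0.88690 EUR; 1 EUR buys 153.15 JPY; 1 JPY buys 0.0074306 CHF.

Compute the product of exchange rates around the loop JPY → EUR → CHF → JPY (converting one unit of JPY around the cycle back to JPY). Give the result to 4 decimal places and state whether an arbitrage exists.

Around JPY → EUR → CHF → JPY: 1 ÷ 153.15 ÷ 0.88690 ÷ 0.0074306 = 0.990796
Product < 1; profitable direction is JPY → CHF → EUR → JPY.

0.9908 (arbitrage exists)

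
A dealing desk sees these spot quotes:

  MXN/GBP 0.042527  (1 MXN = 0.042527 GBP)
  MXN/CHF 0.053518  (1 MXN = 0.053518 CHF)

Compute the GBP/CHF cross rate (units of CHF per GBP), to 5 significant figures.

1 GBP ÷ 0.042527 = 23.5145 MXN
23.5145 MXN × 0.053518 = 1.25845 CHF

GBP/CHF = 1.2584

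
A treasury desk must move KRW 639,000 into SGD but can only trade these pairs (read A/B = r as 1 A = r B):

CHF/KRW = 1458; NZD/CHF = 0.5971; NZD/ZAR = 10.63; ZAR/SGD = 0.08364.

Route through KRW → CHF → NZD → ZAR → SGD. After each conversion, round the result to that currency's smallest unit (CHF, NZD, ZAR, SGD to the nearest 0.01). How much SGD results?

SGD 652.59

KRW 639,000 ÷ 1458 = CHF 438.27
CHF 438.27 ÷ 0.5971 = NZD 734.00
NZD 734.00 × 10.63 = ZAR 7,802.42
ZAR 7,802.42 × 0.08364 = SGD 652.59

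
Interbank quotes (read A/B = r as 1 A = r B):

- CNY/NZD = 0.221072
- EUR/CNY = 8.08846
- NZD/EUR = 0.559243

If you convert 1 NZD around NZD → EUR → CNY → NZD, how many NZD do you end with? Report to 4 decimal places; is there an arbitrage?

Around NZD → EUR → CNY → NZD: 1 × 0.559243 × 8.08846 × 0.221072 = 1.000000
Product ≈ 1 (deviation 0.000%, within rounding noise).

1.0000 (no arbitrage)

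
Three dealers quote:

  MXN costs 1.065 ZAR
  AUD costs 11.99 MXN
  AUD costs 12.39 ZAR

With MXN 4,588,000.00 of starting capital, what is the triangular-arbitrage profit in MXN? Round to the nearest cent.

Profit: MXN 140,472.78

Profitable loop is MXN → ZAR → AUD → MXN:
MXN 4,588,000.00 × 1.065 = ZAR 4,886,220.00
ZAR 4,886,220.00 ÷ 12.39 = AUD 394,368.04
AUD 394,368.04 × 11.99 = MXN 4,728,472.78
Profit = MXN 4,728,472.78 − MXN 4,588,000.00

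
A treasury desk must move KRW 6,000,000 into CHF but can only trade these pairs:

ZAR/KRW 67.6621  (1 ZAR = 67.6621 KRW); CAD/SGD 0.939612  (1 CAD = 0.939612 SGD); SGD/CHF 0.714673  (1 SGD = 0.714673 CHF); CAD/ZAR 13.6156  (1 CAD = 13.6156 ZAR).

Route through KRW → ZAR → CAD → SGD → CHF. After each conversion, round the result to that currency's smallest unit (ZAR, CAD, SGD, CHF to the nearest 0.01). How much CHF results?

CHF 4,373.46

KRW 6,000,000 ÷ 67.6621 = ZAR 88,675.94
ZAR 88,675.94 ÷ 13.6156 = CAD 6,512.82
CAD 6,512.82 × 0.939612 = SGD 6,119.52
SGD 6,119.52 × 0.714673 = CHF 4,373.46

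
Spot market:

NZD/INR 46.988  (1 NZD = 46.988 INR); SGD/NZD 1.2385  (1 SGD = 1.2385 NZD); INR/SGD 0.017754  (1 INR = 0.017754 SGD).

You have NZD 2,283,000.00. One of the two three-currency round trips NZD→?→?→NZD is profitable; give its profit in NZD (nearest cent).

Profitable loop is NZD → INR → SGD → NZD:
NZD 2,283,000.00 × 46.988 = INR 107,273,604.00
INR 107,273,604.00 × 0.017754 = SGD 1,904,535.57
SGD 1,904,535.57 × 1.2385 = NZD 2,358,767.30
Profit = NZD 2,358,767.30 − NZD 2,283,000.00

Profit: NZD 75,767.30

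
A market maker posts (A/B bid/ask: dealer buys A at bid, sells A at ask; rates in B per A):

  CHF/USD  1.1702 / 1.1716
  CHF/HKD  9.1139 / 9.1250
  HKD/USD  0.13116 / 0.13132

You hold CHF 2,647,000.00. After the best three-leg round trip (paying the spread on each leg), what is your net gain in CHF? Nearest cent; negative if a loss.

Net profit: CHF 53,724.26

Best loop CHF → HKD → USD → CHF:
CHF 2,647,000.00 × 9.1139 (sell CHF at bid) = HKD 24,124,493.30
HKD 24,124,493.30 × 0.13116 (sell HKD at bid) = USD 3,164,168.54
USD 3,164,168.54 ÷ 1.1716 (buy CHF at ask) = CHF 2,700,724.26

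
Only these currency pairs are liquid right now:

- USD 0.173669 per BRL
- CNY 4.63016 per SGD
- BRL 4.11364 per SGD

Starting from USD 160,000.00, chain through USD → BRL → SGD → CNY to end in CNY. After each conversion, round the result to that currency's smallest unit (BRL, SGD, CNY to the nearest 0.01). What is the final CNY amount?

CNY 1,036,972.86

USD 160,000.00 ÷ 0.173669 = BRL 921,292.80
BRL 921,292.80 ÷ 4.11364 = SGD 223,960.48
SGD 223,960.48 × 4.63016 = CNY 1,036,972.86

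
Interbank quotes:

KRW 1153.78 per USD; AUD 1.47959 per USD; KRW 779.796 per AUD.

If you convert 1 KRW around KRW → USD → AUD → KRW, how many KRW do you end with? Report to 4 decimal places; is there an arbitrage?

1.0000 (no arbitrage)

Around KRW → USD → AUD → KRW: 1 ÷ 1153.78 × 1.47959 × 779.796 = 0.999999
Product ≈ 1 (deviation 0.000%, within rounding noise).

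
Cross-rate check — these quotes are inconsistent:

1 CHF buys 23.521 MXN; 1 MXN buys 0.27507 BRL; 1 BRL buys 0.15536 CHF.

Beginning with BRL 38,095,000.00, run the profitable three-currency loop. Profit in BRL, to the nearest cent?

Profitable loop is BRL → CHF → MXN → BRL:
BRL 38,095,000.00 × 0.15536 = CHF 5,918,439.20
CHF 5,918,439.20 × 23.521 = MXN 139,207,608.42
MXN 139,207,608.42 × 0.27507 = BRL 38,291,836.85
Profit = BRL 38,291,836.85 − BRL 38,095,000.00

Profit: BRL 196,836.85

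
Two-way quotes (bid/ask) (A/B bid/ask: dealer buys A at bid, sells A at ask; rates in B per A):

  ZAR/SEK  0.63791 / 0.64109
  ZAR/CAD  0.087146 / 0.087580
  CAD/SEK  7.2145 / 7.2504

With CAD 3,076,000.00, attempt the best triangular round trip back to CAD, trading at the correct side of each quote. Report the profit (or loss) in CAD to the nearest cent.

Best loop CAD → ZAR → SEK → CAD:
CAD 3,076,000.00 ÷ 0.087580 (buy ZAR at ask) = ZAR 35,122,174.01
ZAR 35,122,174.01 × 0.63791 (sell ZAR at bid) = SEK 22,404,786.02
SEK 22,404,786.02 ÷ 7.2504 (buy CAD at ask) = CAD 3,090,144.82

Net profit: CAD 14,144.82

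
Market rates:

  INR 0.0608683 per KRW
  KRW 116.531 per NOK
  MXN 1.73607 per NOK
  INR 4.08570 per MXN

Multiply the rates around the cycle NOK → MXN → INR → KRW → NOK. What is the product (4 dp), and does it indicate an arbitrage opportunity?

Around NOK → MXN → INR → KRW → NOK: 1 × 1.73607 × 4.08570 ÷ 0.0608683 ÷ 116.531 = 1.000002
Product ≈ 1 (deviation 0.000%, within rounding noise).

1.0000 (no arbitrage)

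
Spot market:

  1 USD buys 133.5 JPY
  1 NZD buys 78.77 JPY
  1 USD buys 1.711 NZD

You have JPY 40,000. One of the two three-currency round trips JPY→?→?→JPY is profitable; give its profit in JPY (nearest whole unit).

Profit: JPY 382

Profitable loop is JPY → USD → NZD → JPY:
JPY 40,000 ÷ 133.5 = USD 299.63
USD 299.63 × 1.711 = NZD 512.66
NZD 512.66 × 78.77 = JPY 40,382
Profit = JPY 40,382 − JPY 40,000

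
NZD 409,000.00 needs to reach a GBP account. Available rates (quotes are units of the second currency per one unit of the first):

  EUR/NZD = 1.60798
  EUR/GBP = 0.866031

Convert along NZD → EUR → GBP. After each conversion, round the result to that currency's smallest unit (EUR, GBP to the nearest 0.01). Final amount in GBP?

GBP 220,280.53

NZD 409,000.00 ÷ 1.60798 = EUR 254,356.40
EUR 254,356.40 × 0.866031 = GBP 220,280.53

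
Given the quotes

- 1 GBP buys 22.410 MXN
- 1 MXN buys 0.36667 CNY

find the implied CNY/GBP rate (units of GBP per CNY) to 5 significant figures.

CNY/GBP = 0.12170

1 CNY ÷ 0.36667 = 2.72725 MXN
2.72725 MXN ÷ 22.410 = 0.121698 GBP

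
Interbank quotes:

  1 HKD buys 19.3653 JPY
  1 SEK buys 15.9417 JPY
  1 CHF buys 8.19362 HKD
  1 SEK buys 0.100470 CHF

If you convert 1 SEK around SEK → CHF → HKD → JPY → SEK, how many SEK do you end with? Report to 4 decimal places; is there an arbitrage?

Around SEK → CHF → HKD → JPY → SEK: 1 × 0.100470 × 8.19362 × 19.3653 ÷ 15.9417 = 1.000004
Product ≈ 1 (deviation 0.000%, within rounding noise).

1.0000 (no arbitrage)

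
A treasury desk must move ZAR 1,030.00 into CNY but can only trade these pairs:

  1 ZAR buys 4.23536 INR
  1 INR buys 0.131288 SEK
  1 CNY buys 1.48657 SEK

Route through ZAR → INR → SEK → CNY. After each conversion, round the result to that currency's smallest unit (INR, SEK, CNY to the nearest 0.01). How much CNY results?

ZAR 1,030.00 × 4.23536 = INR 4,362.42
INR 4,362.42 × 0.131288 = SEK 572.73
SEK 572.73 ÷ 1.48657 = CNY 385.27

CNY 385.27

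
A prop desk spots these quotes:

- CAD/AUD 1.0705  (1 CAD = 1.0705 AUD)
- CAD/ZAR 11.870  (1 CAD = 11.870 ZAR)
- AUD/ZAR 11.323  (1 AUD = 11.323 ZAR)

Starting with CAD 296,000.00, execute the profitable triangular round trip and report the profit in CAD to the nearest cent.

Profitable loop is CAD → AUD → ZAR → CAD:
CAD 296,000.00 × 1.0705 = AUD 316,868.00
AUD 316,868.00 × 11.323 = ZAR 3,587,896.36
ZAR 3,587,896.36 ÷ 11.870 = CAD 302,265.91
Profit = CAD 302,265.91 − CAD 296,000.00

Profit: CAD 6,265.91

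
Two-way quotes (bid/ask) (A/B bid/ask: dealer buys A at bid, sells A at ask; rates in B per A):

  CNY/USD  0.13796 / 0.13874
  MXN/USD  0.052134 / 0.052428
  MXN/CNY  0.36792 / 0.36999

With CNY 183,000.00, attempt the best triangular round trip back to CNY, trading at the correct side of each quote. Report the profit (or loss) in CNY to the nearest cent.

Net profit: CNY 2,857.66

Best loop CNY → MXN → USD → CNY:
CNY 183,000.00 ÷ 0.36999 (buy MXN at ask) = MXN 494,607.96
MXN 494,607.96 × 0.052134 (sell MXN at bid) = USD 25,785.89
USD 25,785.89 ÷ 0.13874 (buy CNY at ask) = CNY 185,857.66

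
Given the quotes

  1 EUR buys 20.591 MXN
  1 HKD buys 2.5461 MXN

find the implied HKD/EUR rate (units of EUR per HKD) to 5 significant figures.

1 HKD × 2.5461 = 2.5461 MXN
2.5461 MXN ÷ 20.591 = 0.123651 EUR

HKD/EUR = 0.12365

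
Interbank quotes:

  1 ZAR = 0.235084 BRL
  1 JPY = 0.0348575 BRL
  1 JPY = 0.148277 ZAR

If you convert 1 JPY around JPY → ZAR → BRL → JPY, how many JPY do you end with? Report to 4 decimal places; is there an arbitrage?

Around JPY → ZAR → BRL → JPY: 1 × 0.148277 × 0.235084 ÷ 0.0348575 = 1.000001
Product ≈ 1 (deviation 0.000%, within rounding noise).

1.0000 (no arbitrage)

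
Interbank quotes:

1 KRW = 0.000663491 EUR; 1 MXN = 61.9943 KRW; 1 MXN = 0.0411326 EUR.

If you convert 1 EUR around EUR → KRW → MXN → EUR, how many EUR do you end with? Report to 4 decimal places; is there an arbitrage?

Around EUR → KRW → MXN → EUR: 1 ÷ 0.000663491 ÷ 61.9943 × 0.0411326 = 0.999999
Product ≈ 1 (deviation 0.000%, within rounding noise).

1.0000 (no arbitrage)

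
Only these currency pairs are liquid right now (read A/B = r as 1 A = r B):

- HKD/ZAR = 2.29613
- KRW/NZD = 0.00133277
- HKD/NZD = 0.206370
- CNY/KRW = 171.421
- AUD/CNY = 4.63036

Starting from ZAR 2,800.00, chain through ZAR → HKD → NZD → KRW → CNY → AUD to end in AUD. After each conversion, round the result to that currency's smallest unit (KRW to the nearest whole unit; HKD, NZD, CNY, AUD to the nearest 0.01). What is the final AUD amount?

AUD 237.89

ZAR 2,800.00 ÷ 2.29613 = HKD 1,219.44
HKD 1,219.44 × 0.206370 = NZD 251.66
NZD 251.66 ÷ 0.00133277 = KRW 188,825
KRW 188,825 ÷ 171.421 = CNY 1,101.53
CNY 1,101.53 ÷ 4.63036 = AUD 237.89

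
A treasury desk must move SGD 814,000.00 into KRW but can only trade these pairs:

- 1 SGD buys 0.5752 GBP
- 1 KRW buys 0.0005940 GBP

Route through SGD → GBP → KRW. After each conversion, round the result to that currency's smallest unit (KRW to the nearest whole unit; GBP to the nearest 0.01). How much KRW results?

SGD 814,000.00 × 0.5752 = GBP 468,212.80
GBP 468,212.80 ÷ 0.0005940 = KRW 788,237,037

KRW 788,237,037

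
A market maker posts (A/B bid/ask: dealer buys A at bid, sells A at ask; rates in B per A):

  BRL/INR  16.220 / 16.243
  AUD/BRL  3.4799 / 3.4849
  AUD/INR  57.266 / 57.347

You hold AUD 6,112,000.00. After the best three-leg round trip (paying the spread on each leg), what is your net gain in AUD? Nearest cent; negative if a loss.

Best loop AUD → INR → BRL → AUD:
AUD 6,112,000.00 × 57.266 (sell AUD at bid) = INR 350,009,792.00
INR 350,009,792.00 ÷ 16.243 (buy BRL at ask) = BRL 21,548,346.49
BRL 21,548,346.49 ÷ 3.4849 (buy AUD at ask) = AUD 6,183,347.15

Net profit: AUD 71,347.15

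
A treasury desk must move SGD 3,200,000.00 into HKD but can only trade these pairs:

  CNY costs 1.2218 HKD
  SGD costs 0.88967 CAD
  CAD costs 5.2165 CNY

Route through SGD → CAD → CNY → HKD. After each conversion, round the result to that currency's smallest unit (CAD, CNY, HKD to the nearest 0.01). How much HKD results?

SGD 3,200,000.00 × 0.88967 = CAD 2,846,944.00
CAD 2,846,944.00 × 5.2165 = CNY 14,851,083.38
CNY 14,851,083.38 × 1.2218 = HKD 18,145,053.67

HKD 18,145,053.67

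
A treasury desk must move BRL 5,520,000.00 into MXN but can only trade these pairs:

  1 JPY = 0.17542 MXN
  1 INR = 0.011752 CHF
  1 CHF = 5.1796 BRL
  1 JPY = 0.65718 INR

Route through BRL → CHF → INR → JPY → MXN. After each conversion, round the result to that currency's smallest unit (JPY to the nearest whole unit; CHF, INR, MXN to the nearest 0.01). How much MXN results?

BRL 5,520,000.00 ÷ 5.1796 = CHF 1,065,719.36
CHF 1,065,719.36 ÷ 0.011752 = INR 90,684,084.41
INR 90,684,084.41 ÷ 0.65718 = JPY 137,989,720
JPY 137,989,720 × 0.17542 = MXN 24,206,156.68

MXN 24,206,156.68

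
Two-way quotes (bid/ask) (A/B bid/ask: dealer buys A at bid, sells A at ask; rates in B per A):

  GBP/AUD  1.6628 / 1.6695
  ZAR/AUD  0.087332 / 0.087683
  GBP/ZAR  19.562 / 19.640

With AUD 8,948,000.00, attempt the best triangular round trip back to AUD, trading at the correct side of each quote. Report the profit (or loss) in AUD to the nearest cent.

Best loop AUD → GBP → ZAR → AUD:
AUD 8,948,000.00 ÷ 1.6695 (buy GBP at ask) = GBP 5,359,688.53
GBP 5,359,688.53 × 19.562 (sell GBP at bid) = ZAR 104,846,227.01
ZAR 104,846,227.01 × 0.087332 (sell ZAR at bid) = AUD 9,156,430.70

Net profit: AUD 208,430.70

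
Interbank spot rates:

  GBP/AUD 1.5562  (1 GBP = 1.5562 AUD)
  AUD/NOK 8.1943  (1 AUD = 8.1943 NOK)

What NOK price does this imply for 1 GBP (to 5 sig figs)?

1 GBP × 1.5562 = 1.5562 AUD
1.5562 AUD × 8.1943 = 12.752 NOK

GBP/NOK = 12.752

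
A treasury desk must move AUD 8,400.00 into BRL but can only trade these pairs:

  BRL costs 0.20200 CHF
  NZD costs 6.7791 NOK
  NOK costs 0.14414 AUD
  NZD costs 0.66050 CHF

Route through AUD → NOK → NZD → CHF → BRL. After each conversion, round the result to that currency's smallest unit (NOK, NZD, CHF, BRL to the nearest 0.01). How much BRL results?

BRL 28,108.91

AUD 8,400.00 ÷ 0.14414 = NOK 58,276.68
NOK 58,276.68 ÷ 6.7791 = NZD 8,596.52
NZD 8,596.52 × 0.66050 = CHF 5,678.00
CHF 5,678.00 ÷ 0.20200 = BRL 28,108.91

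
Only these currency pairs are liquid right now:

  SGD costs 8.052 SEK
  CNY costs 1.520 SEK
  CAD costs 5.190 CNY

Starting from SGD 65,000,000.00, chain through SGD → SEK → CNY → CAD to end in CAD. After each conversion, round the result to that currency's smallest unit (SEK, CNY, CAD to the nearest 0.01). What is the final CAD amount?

SGD 65,000,000.00 × 8.052 = SEK 523,380,000.00
SEK 523,380,000.00 ÷ 1.520 = CNY 344,328,947.37
CNY 344,328,947.37 ÷ 5.190 = CAD 66,344,691.21

CAD 66,344,691.21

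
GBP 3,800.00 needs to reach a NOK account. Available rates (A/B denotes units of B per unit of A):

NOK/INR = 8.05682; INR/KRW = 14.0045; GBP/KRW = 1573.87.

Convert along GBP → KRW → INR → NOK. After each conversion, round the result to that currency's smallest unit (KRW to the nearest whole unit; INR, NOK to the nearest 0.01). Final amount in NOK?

GBP 3,800.00 × 1573.87 = KRW 5,980,706
KRW 5,980,706 ÷ 14.0045 = INR 427,056.02
INR 427,056.02 ÷ 8.05682 = NOK 53,005.53

NOK 53,005.53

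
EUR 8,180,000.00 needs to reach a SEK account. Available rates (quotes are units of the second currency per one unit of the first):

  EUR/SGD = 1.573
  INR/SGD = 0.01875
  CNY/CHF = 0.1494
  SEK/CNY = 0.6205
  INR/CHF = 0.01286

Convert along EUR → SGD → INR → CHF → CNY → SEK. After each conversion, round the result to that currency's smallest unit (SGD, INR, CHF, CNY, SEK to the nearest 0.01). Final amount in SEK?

SEK 95,198,332.09

EUR 8,180,000.00 × 1.573 = SGD 12,867,140.00
SGD 12,867,140.00 ÷ 0.01875 = INR 686,247,466.67
INR 686,247,466.67 × 0.01286 = CHF 8,825,142.42
CHF 8,825,142.42 ÷ 0.1494 = CNY 59,070,565.06
CNY 59,070,565.06 ÷ 0.6205 = SEK 95,198,332.09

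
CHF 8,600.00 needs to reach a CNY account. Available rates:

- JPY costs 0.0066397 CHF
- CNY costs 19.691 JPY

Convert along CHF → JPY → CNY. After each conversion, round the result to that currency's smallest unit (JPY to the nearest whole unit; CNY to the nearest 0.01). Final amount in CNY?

CNY 65,778.22

CHF 8,600.00 ÷ 0.0066397 = JPY 1,295,239
JPY 1,295,239 ÷ 19.691 = CNY 65,778.22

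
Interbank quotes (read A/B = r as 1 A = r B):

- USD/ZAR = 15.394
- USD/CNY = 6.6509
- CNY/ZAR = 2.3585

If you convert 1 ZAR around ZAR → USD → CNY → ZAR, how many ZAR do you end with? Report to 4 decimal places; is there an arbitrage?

Around ZAR → USD → CNY → ZAR: 1 ÷ 15.394 × 6.6509 × 2.3585 = 1.018978
Product > 1; profitable direction is ZAR → USD → CNY → ZAR.

1.0190 (arbitrage exists)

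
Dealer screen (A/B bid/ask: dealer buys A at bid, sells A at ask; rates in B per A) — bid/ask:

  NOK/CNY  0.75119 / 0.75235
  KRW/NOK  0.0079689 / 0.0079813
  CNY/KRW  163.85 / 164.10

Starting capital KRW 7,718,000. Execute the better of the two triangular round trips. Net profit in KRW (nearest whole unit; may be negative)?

Net profit: KRW 114,540

Best loop KRW → CNY → NOK → KRW:
KRW 7,718,000 ÷ 164.10 (buy CNY at ask) = CNY 47,032.30
CNY 47,032.30 ÷ 0.75235 (buy NOK at ask) = NOK 62,513.85
NOK 62,513.85 ÷ 0.0079813 (buy KRW at ask) = KRW 7,832,540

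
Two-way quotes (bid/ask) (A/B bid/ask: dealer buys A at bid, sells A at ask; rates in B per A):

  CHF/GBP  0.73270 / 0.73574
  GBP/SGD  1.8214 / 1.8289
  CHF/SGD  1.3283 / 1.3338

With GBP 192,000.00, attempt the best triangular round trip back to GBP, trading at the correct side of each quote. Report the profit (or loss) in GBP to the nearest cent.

Net profit: GBP 106.49

Best loop GBP → SGD → CHF → GBP:
GBP 192,000.00 × 1.8214 (sell GBP at bid) = SGD 349,708.80
SGD 349,708.80 ÷ 1.3338 (buy CHF at ask) = CHF 262,189.83
CHF 262,189.83 × 0.73270 (sell CHF at bid) = GBP 192,106.49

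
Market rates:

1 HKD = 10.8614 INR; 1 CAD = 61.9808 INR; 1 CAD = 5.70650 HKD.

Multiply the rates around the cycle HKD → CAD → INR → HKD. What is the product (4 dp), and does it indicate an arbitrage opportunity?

Around HKD → CAD → INR → HKD: 1 ÷ 5.70650 × 61.9808 ÷ 10.8614 = 1.000004
Product ≈ 1 (deviation 0.000%, within rounding noise).

1.0000 (no arbitrage)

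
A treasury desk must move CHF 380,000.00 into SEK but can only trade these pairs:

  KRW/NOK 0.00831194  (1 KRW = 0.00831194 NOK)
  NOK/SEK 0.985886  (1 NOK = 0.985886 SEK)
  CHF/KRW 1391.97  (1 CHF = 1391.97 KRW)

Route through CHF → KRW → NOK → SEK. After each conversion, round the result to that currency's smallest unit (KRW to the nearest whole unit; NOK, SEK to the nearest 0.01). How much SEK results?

SEK 4,334,535.57

CHF 380,000.00 × 1391.97 = KRW 528,948,600
KRW 528,948,600 × 0.00831194 = NOK 4,396,589.03
NOK 4,396,589.03 × 0.985886 = SEK 4,334,535.57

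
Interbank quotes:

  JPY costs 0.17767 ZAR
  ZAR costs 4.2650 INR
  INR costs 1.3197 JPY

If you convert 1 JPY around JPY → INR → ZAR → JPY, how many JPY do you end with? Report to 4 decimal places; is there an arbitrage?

Around JPY → INR → ZAR → JPY: 1 ÷ 1.3197 ÷ 4.2650 ÷ 0.17767 = 0.999981
Product ≈ 1 (deviation 0.002%, within rounding noise).

1.0000 (no arbitrage)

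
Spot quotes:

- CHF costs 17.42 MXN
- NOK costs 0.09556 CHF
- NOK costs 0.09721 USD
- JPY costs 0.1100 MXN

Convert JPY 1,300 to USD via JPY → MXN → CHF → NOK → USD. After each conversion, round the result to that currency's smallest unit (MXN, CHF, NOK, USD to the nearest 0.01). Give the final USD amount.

JPY 1,300 × 0.1100 = MXN 143.00
MXN 143.00 ÷ 17.42 = CHF 8.21
CHF 8.21 ÷ 0.09556 = NOK 85.91
NOK 85.91 × 0.09721 = USD 8.35

USD 8.35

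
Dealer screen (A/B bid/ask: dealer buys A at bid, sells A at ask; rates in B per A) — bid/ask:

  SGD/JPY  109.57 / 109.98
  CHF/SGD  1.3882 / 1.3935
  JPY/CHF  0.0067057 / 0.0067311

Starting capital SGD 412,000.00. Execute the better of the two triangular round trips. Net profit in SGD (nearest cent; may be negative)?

Net profit: SGD 8,228.05

Best loop SGD → JPY → CHF → SGD:
SGD 412,000.00 × 109.57 (sell SGD at bid) = JPY 45,142,840
JPY 45,142,840 × 0.0067057 (sell JPY at bid) = CHF 302,714.34
CHF 302,714.34 × 1.3882 (sell CHF at bid) = SGD 420,228.05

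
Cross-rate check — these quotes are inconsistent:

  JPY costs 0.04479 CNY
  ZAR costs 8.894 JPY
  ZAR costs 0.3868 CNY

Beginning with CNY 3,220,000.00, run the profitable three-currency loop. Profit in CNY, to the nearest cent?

Profitable loop is CNY → ZAR → JPY → CNY:
CNY 3,220,000.00 ÷ 0.3868 = ZAR 8,324,715.62
ZAR 8,324,715.62 × 8.894 = JPY 74,040,021
JPY 74,040,021 × 0.04479 = CNY 3,316,252.53
Profit = CNY 3,316,252.53 − CNY 3,220,000.00

Profit: CNY 96,252.53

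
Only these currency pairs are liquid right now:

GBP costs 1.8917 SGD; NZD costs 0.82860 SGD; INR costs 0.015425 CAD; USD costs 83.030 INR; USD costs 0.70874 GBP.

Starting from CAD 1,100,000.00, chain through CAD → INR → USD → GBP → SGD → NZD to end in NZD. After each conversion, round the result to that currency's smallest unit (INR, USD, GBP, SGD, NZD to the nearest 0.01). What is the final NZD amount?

NZD 1,389,718.22

CAD 1,100,000.00 ÷ 0.015425 = INR 71,312,803.89
INR 71,312,803.89 ÷ 83.030 = USD 858,879.97
USD 858,879.97 × 0.70874 = GBP 608,722.59
GBP 608,722.59 × 1.8917 = SGD 1,151,520.52
SGD 1,151,520.52 ÷ 0.82860 = NZD 1,389,718.22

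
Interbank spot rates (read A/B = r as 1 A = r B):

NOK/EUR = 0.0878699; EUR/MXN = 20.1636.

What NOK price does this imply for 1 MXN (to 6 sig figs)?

1 MXN ÷ 20.1636 = 0.0495943 EUR
0.0495943 EUR ÷ 0.0878699 = 0.564406 NOK

MXN/NOK = 0.564406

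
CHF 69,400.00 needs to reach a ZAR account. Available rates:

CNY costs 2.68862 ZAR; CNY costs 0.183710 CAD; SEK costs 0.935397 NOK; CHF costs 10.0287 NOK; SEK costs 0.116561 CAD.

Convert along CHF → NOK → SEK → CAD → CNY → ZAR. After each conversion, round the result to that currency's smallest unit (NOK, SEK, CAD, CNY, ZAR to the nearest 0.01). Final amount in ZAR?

ZAR 1,269,281.69

CHF 69,400.00 × 10.0287 = NOK 695,991.78
NOK 695,991.78 ÷ 0.935397 = SEK 744,060.31
SEK 744,060.31 × 0.116561 = CAD 86,728.41
CAD 86,728.41 ÷ 0.183710 = CNY 472,094.12
CNY 472,094.12 × 2.68862 = ZAR 1,269,281.69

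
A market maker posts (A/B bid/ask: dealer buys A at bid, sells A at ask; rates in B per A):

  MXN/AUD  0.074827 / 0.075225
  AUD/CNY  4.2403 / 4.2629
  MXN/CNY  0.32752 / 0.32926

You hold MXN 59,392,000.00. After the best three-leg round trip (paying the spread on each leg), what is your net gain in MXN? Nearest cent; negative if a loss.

Best loop MXN → CNY → AUD → MXN:
MXN 59,392,000.00 × 0.32752 (sell MXN at bid) = CNY 19,452,067.84
CNY 19,452,067.84 ÷ 4.2629 (buy AUD at ask) = AUD 4,563,106.77
AUD 4,563,106.77 ÷ 0.075225 (buy MXN at ask) = MXN 60,659,445.23

Net profit: MXN 1,267,445.23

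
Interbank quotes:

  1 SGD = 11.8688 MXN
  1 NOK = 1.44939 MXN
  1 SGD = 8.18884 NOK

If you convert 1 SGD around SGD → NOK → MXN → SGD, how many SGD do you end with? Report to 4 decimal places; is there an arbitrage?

Around SGD → NOK → MXN → SGD: 1 × 8.18884 × 1.44939 ÷ 11.8688 = 1.000002
Product ≈ 1 (deviation 0.000%, within rounding noise).

1.0000 (no arbitrage)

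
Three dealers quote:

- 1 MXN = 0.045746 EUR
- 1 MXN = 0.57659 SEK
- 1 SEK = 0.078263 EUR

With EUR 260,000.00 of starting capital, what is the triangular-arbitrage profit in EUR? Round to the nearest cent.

Profit: EUR 3,574.19

Profitable loop is EUR → SEK → MXN → EUR:
EUR 260,000.00 ÷ 0.078263 = SEK 3,322,131.79
SEK 3,322,131.79 ÷ 0.57659 = MXN 5,761,688.18
MXN 5,761,688.18 × 0.045746 = EUR 263,574.19
Profit = EUR 263,574.19 − EUR 260,000.00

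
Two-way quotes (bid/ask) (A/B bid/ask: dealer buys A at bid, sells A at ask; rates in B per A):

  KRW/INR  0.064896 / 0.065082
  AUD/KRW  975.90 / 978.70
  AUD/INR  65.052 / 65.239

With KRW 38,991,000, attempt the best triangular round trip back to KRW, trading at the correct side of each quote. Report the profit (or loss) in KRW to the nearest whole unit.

Net profit: KRW 830,219

Best loop KRW → AUD → INR → KRW:
KRW 38,991,000 ÷ 978.70 (buy AUD at ask) = AUD 39,839.58
AUD 39,839.58 × 65.052 (sell AUD at bid) = INR 2,591,644.56
INR 2,591,644.56 ÷ 0.065082 (buy KRW at ask) = KRW 39,821,219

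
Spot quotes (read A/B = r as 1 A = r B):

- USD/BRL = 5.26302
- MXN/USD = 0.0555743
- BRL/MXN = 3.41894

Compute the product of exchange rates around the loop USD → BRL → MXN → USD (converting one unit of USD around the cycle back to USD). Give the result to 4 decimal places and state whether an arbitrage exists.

1.0000 (no arbitrage)

Around USD → BRL → MXN → USD: 1 × 5.26302 × 3.41894 × 0.0555743 = 1.000001
Product ≈ 1 (deviation 0.000%, within rounding noise).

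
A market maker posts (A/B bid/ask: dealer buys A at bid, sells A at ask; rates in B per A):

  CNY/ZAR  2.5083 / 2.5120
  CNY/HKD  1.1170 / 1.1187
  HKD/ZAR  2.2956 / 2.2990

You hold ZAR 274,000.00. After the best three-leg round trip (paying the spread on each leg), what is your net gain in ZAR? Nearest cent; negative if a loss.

Net profit: ZAR 5,692.18

Best loop ZAR → CNY → HKD → ZAR:
ZAR 274,000.00 ÷ 2.5120 (buy CNY at ask) = CNY 109,076.43
CNY 109,076.43 × 1.1170 (sell CNY at bid) = HKD 121,838.38
HKD 121,838.38 × 2.2956 (sell HKD at bid) = ZAR 279,692.18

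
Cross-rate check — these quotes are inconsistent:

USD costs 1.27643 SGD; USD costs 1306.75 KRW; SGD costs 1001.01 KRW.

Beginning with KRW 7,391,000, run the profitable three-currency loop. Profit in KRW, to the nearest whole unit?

Profitable loop is KRW → SGD → USD → KRW:
KRW 7,391,000 ÷ 1001.01 = SGD 7,383.54
SGD 7,383.54 ÷ 1.27643 = USD 5,784.53
USD 5,784.53 × 1306.75 = KRW 7,558,929
Profit = KRW 7,558,929 − KRW 7,391,000

Profit: KRW 167,929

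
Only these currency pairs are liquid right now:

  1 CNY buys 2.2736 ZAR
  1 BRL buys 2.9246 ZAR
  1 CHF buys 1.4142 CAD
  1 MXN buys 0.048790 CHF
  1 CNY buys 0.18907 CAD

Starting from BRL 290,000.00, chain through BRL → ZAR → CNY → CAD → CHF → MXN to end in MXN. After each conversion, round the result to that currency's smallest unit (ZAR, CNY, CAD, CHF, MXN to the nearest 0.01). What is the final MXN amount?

MXN 1,022,189.38

BRL 290,000.00 × 2.9246 = ZAR 848,134.00
ZAR 848,134.00 ÷ 2.2736 = CNY 373,035.71
CNY 373,035.71 × 0.18907 = CAD 70,529.86
CAD 70,529.86 ÷ 1.4142 = CHF 49,872.62
CHF 49,872.62 ÷ 0.048790 = MXN 1,022,189.38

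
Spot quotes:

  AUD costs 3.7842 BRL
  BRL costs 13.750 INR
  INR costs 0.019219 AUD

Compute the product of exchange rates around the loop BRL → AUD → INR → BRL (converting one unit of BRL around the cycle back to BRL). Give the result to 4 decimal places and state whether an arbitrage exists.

1.0000 (no arbitrage)

Around BRL → AUD → INR → BRL: 1 ÷ 3.7842 ÷ 0.019219 ÷ 13.750 = 0.999983
Product ≈ 1 (deviation 0.002%, within rounding noise).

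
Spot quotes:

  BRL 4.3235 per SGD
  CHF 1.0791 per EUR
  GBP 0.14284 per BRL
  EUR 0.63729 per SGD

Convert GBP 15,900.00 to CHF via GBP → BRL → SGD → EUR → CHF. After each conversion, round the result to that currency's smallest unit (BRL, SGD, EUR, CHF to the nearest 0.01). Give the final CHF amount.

CHF 17,705.59

GBP 15,900.00 ÷ 0.14284 = BRL 111,313.36
BRL 111,313.36 ÷ 4.3235 = SGD 25,746.12
SGD 25,746.12 × 0.63729 = EUR 16,407.74
EUR 16,407.74 × 1.0791 = CHF 17,705.59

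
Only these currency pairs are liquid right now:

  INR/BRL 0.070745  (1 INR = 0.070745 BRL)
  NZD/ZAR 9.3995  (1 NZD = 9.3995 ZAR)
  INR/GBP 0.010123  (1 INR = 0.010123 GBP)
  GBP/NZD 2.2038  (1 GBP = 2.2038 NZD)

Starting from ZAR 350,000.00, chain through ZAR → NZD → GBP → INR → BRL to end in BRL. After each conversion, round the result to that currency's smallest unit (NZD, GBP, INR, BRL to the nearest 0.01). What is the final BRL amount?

BRL 118,080.34

ZAR 350,000.00 ÷ 9.3995 = NZD 37,236.02
NZD 37,236.02 ÷ 2.2038 = GBP 16,896.28
GBP 16,896.28 ÷ 0.010123 = INR 1,669,098.09
INR 1,669,098.09 × 0.070745 = BRL 118,080.34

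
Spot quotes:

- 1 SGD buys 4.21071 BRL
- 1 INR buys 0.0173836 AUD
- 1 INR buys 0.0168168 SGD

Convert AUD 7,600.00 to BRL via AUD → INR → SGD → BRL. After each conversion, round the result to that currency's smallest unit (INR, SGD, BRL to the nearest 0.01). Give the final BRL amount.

BRL 30,957.98

AUD 7,600.00 ÷ 0.0173836 = INR 437,193.68
INR 437,193.68 × 0.0168168 = SGD 7,352.20
SGD 7,352.20 × 4.21071 = BRL 30,957.98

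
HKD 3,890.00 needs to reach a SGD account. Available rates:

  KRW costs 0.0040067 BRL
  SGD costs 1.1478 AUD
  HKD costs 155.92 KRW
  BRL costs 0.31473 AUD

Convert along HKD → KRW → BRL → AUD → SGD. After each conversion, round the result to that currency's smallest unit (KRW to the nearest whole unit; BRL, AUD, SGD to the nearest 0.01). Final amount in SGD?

SGD 666.36

HKD 3,890.00 × 155.92 = KRW 606,529
KRW 606,529 × 0.0040067 = BRL 2,430.18
BRL 2,430.18 × 0.31473 = AUD 764.85
AUD 764.85 ÷ 1.1478 = SGD 666.36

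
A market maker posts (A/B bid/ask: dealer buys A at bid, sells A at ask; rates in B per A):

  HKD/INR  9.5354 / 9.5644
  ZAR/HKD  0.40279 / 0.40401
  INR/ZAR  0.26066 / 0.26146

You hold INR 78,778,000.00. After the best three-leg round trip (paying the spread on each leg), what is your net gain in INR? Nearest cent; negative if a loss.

Net profit: INR 89,293.54

Best loop INR → ZAR → HKD → INR:
INR 78,778,000.00 × 0.26066 (sell INR at bid) = ZAR 20,534,273.48
ZAR 20,534,273.48 × 0.40279 (sell ZAR at bid) = HKD 8,271,000.02
HKD 8,271,000.02 × 9.5354 (sell HKD at bid) = INR 78,867,293.54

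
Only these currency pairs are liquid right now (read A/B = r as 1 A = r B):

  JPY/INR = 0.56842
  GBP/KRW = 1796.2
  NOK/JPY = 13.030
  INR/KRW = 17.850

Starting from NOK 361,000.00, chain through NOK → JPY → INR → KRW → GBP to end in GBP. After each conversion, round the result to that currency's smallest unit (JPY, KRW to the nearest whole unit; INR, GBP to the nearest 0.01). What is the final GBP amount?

GBP 26,570.79

NOK 361,000.00 × 13.030 = JPY 4,703,830
JPY 4,703,830 × 0.56842 = INR 2,673,751.05
INR 2,673,751.05 × 17.850 = KRW 47,726,456
KRW 47,726,456 ÷ 1796.2 = GBP 26,570.79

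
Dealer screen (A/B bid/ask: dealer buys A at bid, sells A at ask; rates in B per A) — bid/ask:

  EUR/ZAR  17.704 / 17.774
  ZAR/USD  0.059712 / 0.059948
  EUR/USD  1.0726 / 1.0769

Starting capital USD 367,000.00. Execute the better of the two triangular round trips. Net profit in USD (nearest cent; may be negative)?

Net profit: USD 2,440.06

Best loop USD → ZAR → EUR → USD:
USD 367,000.00 ÷ 0.059948 (buy ZAR at ask) = ZAR 6,121,972.38
ZAR 6,121,972.38 ÷ 17.774 (buy EUR at ask) = EUR 344,434.14
EUR 344,434.14 × 1.0726 (sell EUR at bid) = USD 369,440.06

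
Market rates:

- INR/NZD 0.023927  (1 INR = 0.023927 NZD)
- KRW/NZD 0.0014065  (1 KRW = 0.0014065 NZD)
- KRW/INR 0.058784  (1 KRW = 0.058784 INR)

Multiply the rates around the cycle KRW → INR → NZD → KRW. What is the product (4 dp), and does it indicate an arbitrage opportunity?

Around KRW → INR → NZD → KRW: 1 × 0.058784 × 0.023927 ÷ 0.0014065 = 1.000018
Product ≈ 1 (deviation 0.002%, within rounding noise).

1.0000 (no arbitrage)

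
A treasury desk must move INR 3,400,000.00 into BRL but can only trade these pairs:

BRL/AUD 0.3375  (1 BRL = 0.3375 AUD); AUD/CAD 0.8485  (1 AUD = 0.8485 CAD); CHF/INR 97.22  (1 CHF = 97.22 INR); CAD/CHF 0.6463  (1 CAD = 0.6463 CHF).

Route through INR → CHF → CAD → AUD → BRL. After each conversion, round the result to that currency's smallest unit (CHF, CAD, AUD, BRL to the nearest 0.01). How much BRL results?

INR 3,400,000.00 ÷ 97.22 = CHF 34,972.23
CHF 34,972.23 ÷ 0.6463 = CAD 54,111.45
CAD 54,111.45 ÷ 0.8485 = AUD 63,773.07
AUD 63,773.07 ÷ 0.3375 = BRL 188,957.24

BRL 188,957.24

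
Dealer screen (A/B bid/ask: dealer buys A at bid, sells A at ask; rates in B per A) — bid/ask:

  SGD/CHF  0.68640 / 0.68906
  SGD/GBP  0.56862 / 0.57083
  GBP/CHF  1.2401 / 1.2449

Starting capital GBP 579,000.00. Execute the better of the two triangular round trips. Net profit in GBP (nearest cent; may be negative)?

Best loop GBP → CHF → SGD → GBP:
GBP 579,000.00 × 1.2401 (sell GBP at bid) = CHF 718,017.90
CHF 718,017.90 ÷ 0.68906 (buy SGD at ask) = SGD 1,042,025.22
SGD 1,042,025.22 × 0.56862 (sell SGD at bid) = GBP 592,516.38

Net profit: GBP 13,516.38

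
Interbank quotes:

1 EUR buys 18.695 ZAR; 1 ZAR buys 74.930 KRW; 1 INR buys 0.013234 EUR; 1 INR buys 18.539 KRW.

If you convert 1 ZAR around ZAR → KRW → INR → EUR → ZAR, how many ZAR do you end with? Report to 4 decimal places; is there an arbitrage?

1.0000 (no arbitrage)

Around ZAR → KRW → INR → EUR → ZAR: 1 × 74.930 ÷ 18.539 × 0.013234 × 18.695 = 0.999968
Product ≈ 1 (deviation 0.003%, within rounding noise).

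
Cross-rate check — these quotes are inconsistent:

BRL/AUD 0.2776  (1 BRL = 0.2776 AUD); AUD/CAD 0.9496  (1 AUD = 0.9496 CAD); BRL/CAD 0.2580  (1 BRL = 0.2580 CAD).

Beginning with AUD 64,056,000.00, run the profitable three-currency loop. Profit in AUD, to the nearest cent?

Profit: AUD 1,392,587.37

Profitable loop is AUD → CAD → BRL → AUD:
AUD 64,056,000.00 × 0.9496 = CAD 60,827,577.60
CAD 60,827,577.60 ÷ 0.2580 = BRL 235,765,804.65
BRL 235,765,804.65 × 0.2776 = AUD 65,448,587.37
Profit = AUD 65,448,587.37 − AUD 64,056,000.00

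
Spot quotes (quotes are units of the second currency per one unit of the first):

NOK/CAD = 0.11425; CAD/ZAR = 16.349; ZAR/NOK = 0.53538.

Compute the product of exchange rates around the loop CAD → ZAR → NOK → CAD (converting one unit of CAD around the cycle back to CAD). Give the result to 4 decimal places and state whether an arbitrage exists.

Around CAD → ZAR → NOK → CAD: 1 × 16.349 × 0.53538 × 0.11425 = 1.000022
Product ≈ 1 (deviation 0.002%, within rounding noise).

1.0000 (no arbitrage)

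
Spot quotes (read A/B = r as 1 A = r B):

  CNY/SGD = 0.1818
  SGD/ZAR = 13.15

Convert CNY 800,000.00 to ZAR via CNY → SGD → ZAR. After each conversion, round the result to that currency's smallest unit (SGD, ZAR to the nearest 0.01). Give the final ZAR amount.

CNY 800,000.00 × 0.1818 = SGD 145,440.00
SGD 145,440.00 × 13.15 = ZAR 1,912,536.00

ZAR 1,912,536.00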